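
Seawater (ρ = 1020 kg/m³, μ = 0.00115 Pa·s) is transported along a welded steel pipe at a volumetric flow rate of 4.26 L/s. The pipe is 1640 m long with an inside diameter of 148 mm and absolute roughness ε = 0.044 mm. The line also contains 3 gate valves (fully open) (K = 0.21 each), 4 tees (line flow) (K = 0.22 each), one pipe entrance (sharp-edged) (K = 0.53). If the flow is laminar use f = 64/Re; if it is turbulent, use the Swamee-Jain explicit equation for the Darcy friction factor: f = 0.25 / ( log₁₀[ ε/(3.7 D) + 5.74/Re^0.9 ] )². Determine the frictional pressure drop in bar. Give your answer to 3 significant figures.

Q = 4.26 L/s = 4.26/1000 = 0.00426 m³/s.
Cross-sectional area A = πD²/4 = π(0.148)²/4 = 0.0172 m²; mean velocity V = Q/A = 0.00426/0.0172 = 0.2476 m/s.
Reynolds number Re = ρVD/μ = 1020 · 0.2476 · 0.148 / 0.00115 = 3.251e+04.
Re > 4000 → turbulent. Relative roughness ε/D = 4.4e-05/0.148 = 0.000297. Swamee-Jain: f = 0.25/(log₁₀[0.000297/3.7 + 5.74/3.251e+04^0.9])² = 0.25/(log₁₀[8.04e-05 + 0.000499])² = 0.25/(-3.237)² = 0.02386.
Total minor-loss coefficient ΣK = 3·0.21 + 4·0.22 + 1·0.53 = 2.04.
ΔP = [f·L/D + ΣK]·(ρV²/2) = [0.02386·1640/0.148 + 2.04]·(1020·0.2476²/2) = [264.4 + 2.04]·31.27 = 8332 Pa.
ΔP = 8332 Pa = 0.0833 bar.

ΔP ≈ 0.0833 bar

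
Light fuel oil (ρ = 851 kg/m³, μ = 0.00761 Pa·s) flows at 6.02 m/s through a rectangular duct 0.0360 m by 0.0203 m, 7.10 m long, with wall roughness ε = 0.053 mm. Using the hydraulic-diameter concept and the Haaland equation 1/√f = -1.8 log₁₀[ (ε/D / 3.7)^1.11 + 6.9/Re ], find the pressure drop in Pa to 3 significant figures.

Hydraulic diameter D_h = 4A/P = 4·(0.036·0.0203)/(2·(0.036+0.0203)) = 0.002923/0.1126 = 0.02596 m.
Re = ρVD_h/μ = 851·6.02·0.02596/0.00761 = 1.748e+04.
ε/D_h = 5.3e-05/0.02596 = 0.00204; Haaland gives 1/√f = -1.8 log₁₀[0.000242+0.000395] = 5.753, so f = 0.03021.
ΔP = f(L/D_h)(ρV²/2) = 0.03021·7.1/0.02596·1.542e+04 = 1.274e+05 Pa.

ΔP ≈ 127000 Pa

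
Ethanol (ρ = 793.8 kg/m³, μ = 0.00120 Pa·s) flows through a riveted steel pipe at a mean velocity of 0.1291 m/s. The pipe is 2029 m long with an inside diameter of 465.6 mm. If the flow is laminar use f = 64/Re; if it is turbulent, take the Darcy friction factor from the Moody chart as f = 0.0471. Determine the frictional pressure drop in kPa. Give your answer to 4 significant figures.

ΔP ≈ 1.358 kPa

Reynolds number Re = ρVD/μ = 793.8 · 0.1291 · 0.4656 / 0.0012 = 3.976e+04.
Re > 4000 → turbulent; use the Moody-chart value f = 0.0471.
Darcy-Weisbach: ΔP = f(L/D)(ρV²/2) = 0.0471·(2029/0.4656)·(793.8·0.1291²/2) = 0.0471·4358·6.615 = 1358 Pa.
ΔP = 1358 Pa = 1.358 kPa.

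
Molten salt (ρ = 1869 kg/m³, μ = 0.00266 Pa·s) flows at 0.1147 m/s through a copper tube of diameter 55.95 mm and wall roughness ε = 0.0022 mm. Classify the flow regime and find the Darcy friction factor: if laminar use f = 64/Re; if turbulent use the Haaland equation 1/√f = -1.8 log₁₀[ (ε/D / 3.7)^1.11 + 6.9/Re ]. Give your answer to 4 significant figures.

f ≈ 0.03897

Re = ρVD/μ = 1869·0.1147·0.05595/0.00266 = 4509.
Re > 4000 → turbulent. ε/D = 2.2e-06/0.05595 = 3.93e-05; Haaland: 1/√f = -1.8 log₁₀[3.02e-06 + 0.00153] = 5.066, so f = 0.03897.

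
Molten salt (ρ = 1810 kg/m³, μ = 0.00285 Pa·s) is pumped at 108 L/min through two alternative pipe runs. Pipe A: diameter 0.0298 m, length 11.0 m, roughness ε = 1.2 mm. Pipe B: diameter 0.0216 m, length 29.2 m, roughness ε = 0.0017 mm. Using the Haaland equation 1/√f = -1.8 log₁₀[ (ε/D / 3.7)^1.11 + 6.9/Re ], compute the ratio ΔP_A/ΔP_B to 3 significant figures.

ΔP_A/ΔP_B ≈ 0.251

Pipe A: V = Q/A = 0.0018/0.0006975 = 2.581 m/s; Re = 4.884e+04; ε/D = 0.0403; Haaland → f = 0.06554; ΔP_A = f(L/D)(ρV²/2) = 1.458e+05 Pa.
Pipe B: V = Q/A = 0.0018/0.0003664 = 4.912 m/s; Re = 6.738e+04; ε/D = 7.87e-05; Haaland → f = 0.01965; ΔP_B = f(L/D)(ρV²/2) = 5.802e+05 Pa.
ΔP_A/ΔP_B = 1.458e+05/5.802e+05 = 0.251.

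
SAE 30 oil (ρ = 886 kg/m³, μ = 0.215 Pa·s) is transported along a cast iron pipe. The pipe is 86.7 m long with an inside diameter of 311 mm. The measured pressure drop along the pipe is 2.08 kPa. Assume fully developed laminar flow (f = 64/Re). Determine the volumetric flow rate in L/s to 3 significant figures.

For laminar flow, f = 64/Re with Re = ρVD/μ, so Darcy-Weisbach reduces to ΔP = 32μLV/D². Solving for V: V = ΔP·D²/(32μL) = 2080·(0.311)²/(32·0.215·86.7) = 0.3373 m/s.
Check: Re = ρVD/μ = 886·0.3373·0.311/0.215 = 432.2 < 2300, so the laminar assumption holds.
Q = V·A = 0.3373·(π/4·0.311²) = 0.02562 m³/s = 25.6 L/s.

Q ≈ 25.6 L/s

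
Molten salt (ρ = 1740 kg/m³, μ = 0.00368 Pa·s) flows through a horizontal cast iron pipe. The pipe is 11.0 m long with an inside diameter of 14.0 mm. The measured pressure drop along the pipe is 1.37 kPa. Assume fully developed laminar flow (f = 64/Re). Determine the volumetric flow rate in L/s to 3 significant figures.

Q ≈ 0.0319 L/s

For laminar flow, f = 64/Re with Re = ρVD/μ, so Darcy-Weisbach reduces to ΔP = 32μLV/D². Solving for V: V = ΔP·D²/(32μL) = 1370·(0.014)²/(32·0.00368·11) = 0.2073 m/s.
Check: Re = ρVD/μ = 1740·0.2073·0.014/0.00368 = 1372 < 2300, so the laminar assumption holds.
Q = V·A = 0.2073·(π/4·0.014²) = 3.191e-05 m³/s = 0.0319 L/s.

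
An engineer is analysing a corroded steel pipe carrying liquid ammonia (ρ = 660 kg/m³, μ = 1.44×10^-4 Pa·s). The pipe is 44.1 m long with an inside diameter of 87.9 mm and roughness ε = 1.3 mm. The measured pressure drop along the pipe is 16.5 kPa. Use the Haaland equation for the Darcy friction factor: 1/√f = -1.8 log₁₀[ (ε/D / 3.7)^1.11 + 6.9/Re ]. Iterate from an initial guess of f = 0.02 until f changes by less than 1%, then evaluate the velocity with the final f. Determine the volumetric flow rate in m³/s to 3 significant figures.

Q ≈ 0.00917 m³/s

Rearranging Darcy-Weisbach: V = √(2·ΔP·D/(f·L·ρ)). With ε/D = 0.0013/0.0879 = 0.0148, iterate starting from f = 0.02:
  f = 0.02 → V = √(2·1.65e+04·0.0879/(0.02·44.1·660)) = 2.232 m/s; Re = ρVD/μ = 8.993e+05; f → 0.0436
  f = 0.0436 → V = 1.512 m/s; Re = 6.091e+05; f → 0.04363
Converged (Δf/f < 1%). With the final f = 0.04363: V = √(2·1.65e+04·0.0879/(0.04363·44.1·660)) = 1.511 m/s.
Q = V·A = 1.511·(π/4·0.0879²) = 0.009172 m³/s = 0.00917 m³/s.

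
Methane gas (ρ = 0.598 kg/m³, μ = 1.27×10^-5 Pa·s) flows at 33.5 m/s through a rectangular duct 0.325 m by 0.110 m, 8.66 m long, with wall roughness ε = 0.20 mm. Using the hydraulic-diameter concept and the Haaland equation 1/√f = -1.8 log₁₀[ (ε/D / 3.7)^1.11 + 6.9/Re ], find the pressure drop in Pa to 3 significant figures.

Hydraulic diameter D_h = 4A/P = 4·(0.325·0.11)/(2·(0.325+0.11)) = 0.143/0.87 = 0.1644 m.
Re = ρVD_h/μ = 0.598·33.5·0.1644/1.27e-05 = 2.593e+05.
ε/D_h = 0.0002/0.1644 = 0.00122; Haaland gives 1/√f = -1.8 log₁₀[0.000136+2.66e-05] = 6.819, so f = 0.0215.
ΔP = f(L/D_h)(ρV²/2) = 0.0215·8.66/0.1644·335.6 = 380.2 Pa.

ΔP ≈ 380 Pa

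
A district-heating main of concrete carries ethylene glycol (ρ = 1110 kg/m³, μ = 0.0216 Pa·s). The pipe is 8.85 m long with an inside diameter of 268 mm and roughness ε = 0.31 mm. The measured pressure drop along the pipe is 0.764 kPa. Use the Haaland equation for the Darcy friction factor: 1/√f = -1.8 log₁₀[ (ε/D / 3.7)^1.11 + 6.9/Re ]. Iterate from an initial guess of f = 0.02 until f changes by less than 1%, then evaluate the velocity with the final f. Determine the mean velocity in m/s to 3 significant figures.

V ≈ 1.20 m/s

Rearranging Darcy-Weisbach: V = √(2·ΔP·D/(f·L·ρ)). With ε/D = 0.00031/0.268 = 0.00116, iterate starting from f = 0.02:
  f = 0.02 → V = √(2·764·0.268/(0.02·8.85·1110)) = 1.444 m/s; Re = ρVD/μ = 1.988e+04; f → 0.02796
  f = 0.02796 → V = 1.221 m/s; Re = 1.682e+04; f → 0.02889
  f = 0.02889 → V = 1.201 m/s; Re = 1.654e+04; f → 0.02899
Converged (Δf/f < 1%). With the final f = 0.02899: V = √(2·764·0.268/(0.02899·8.85·1110)) = 1.199 m/s.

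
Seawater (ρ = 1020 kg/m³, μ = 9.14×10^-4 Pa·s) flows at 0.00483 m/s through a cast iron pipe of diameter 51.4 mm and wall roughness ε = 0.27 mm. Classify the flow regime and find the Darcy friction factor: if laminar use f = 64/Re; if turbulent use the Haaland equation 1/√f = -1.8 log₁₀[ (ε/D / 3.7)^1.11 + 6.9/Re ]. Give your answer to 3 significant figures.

f ≈ 0.231

Re = ρVD/μ = 1020·0.00483·0.0514/0.000914 = 277.1.
Re < 2300 → laminar, so f = 64/Re = 0.231 (roughness is irrelevant in laminar flow).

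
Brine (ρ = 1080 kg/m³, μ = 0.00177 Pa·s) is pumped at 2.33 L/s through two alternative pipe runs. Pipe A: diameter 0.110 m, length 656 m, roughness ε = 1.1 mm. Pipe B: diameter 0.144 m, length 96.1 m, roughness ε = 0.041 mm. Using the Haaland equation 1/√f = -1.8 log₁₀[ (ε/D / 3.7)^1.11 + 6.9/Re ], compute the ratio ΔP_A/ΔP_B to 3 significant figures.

ΔP_A/ΔP_B ≈ 36.7

Pipe A: V = Q/A = 0.00233/0.009503 = 0.2452 m/s; Re = 1.646e+04; ε/D = 0.01; Haaland → f = 0.04118; ΔP_A = f(L/D)(ρV²/2) = 7972 Pa.
Pipe B: V = Q/A = 0.00233/0.01629 = 0.1431 m/s; Re = 1.257e+04; ε/D = 0.000285; Haaland → f = 0.02941; ΔP_B = f(L/D)(ρV²/2) = 216.9 Pa.
ΔP_A/ΔP_B = 7972/216.9 = 36.7.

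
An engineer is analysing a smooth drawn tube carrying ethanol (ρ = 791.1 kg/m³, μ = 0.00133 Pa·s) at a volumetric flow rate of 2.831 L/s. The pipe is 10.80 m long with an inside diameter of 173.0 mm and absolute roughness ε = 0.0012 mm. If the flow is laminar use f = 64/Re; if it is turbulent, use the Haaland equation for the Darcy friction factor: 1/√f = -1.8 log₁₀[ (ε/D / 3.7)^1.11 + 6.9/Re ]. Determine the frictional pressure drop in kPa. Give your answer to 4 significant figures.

Q = 2.831 L/s = 2.831/1000 = 0.002831 m³/s.
Cross-sectional area A = πD²/4 = π(0.173)²/4 = 0.02351 m²; mean velocity V = Q/A = 0.002831/0.02351 = 0.1204 m/s.
Reynolds number Re = ρVD/μ = 791.1 · 0.1204 · 0.173 / 0.00133 = 1.239e+04.
Re > 4000 → turbulent. Relative roughness ε/D = 1.2e-06/0.173 = 6.94e-06. Haaland: 1/√f = -1.8 log₁₀[(6.94e-06/3.7)^1.11 + 6.9/1.239e+04] = -1.8 log₁₀[4.39e-07 + 0.000557] = 5.857, so f = 0.02915.
Darcy-Weisbach: ΔP = f(L/D)(ρV²/2) = 0.02915·(10.8/0.173)·(791.1·0.1204²/2) = 0.02915·62.43·5.737 = 10.44 Pa.
ΔP = 10.44 Pa = 0.01044 kPa.

ΔP ≈ 0.01044 kPa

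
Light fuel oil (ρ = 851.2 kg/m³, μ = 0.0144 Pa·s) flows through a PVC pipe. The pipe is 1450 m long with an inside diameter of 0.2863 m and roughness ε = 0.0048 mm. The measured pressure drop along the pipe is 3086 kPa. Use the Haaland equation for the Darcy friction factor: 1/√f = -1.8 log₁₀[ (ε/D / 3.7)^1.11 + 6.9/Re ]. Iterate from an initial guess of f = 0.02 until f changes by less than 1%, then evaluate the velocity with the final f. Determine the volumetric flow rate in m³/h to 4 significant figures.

Rearranging Darcy-Weisbach: V = √(2·ΔP·D/(f·L·ρ)). With ε/D = 4.8e-06/0.2863 = 1.68e-05, iterate starting from f = 0.02:
  f = 0.02 → V = √(2·3.086e+06·0.2863/(0.02·1450·851.2)) = 8.461 m/s; Re = ρVD/μ = 1.432e+05; f → 0.01664
  f = 0.01664 → V = 9.275 m/s; Re = 1.57e+05; f → 0.01634
  f = 0.01634 → V = 9.359 m/s; Re = 1.584e+05; f → 0.01632
Converged (Δf/f < 1%). With the final f = 0.01632: V = √(2·3.086e+06·0.2863/(0.01632·1450·851.2)) = 9.367 m/s.
Q = V·A = 9.367·(π/4·0.2863²) = 0.6031 m³/s = 2171 m³/h.

Q ≈ 2171 m³/h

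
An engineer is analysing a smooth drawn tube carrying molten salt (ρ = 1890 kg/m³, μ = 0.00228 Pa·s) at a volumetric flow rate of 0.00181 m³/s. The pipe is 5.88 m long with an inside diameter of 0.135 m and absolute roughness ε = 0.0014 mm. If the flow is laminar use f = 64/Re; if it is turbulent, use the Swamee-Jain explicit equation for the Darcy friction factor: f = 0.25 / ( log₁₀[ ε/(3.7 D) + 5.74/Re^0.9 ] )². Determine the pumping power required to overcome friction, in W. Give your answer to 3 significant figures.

P ≈ 0.0336 W

Cross-sectional area A = πD²/4 = π(0.135)²/4 = 0.01431 m²; mean velocity V = Q/A = 0.00181/0.01431 = 0.1265 m/s.
Reynolds number Re = ρVD/μ = 1890 · 0.1265 · 0.135 / 0.00228 = 1.415e+04.
Re > 4000 → turbulent. Relative roughness ε/D = 1.4e-06/0.135 = 1.04e-05. Swamee-Jain: f = 0.25/(log₁₀[1.04e-05/3.7 + 5.74/1.415e+04^0.9])² = 0.25/(log₁₀[2.8e-06 + 0.00105])² = 0.25/(-2.976)² = 0.02823.
Darcy-Weisbach: ΔP = f(L/D)(ρV²/2) = 0.02823·(5.88/0.135)·(1890·0.1265²/2) = 0.02823·43.56·15.11 = 18.58 Pa.
Pumping power P = QΔP = 0.00181·18.58 = 0.03363 W = 0.0336 W.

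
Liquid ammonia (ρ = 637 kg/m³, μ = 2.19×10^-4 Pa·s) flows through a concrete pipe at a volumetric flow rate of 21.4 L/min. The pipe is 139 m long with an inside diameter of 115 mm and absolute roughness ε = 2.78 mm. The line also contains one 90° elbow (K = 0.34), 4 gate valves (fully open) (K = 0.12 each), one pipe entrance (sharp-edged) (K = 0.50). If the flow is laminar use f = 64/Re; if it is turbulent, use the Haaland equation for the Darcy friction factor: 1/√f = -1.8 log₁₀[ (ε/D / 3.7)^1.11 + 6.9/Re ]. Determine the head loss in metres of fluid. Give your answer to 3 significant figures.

h_f ≈ 0.00410 m

Q = 21.4 L/min = 21.4/60000 = 0.0003567 m³/s.
Cross-sectional area A = πD²/4 = π(0.115)²/4 = 0.01039 m²; mean velocity V = Q/A = 0.0003567/0.01039 = 0.03434 m/s.
Reynolds number Re = ρVD/μ = 637 · 0.03434 · 0.115 / 0.000219 = 1.149e+04.
Re > 4000 → turbulent. Relative roughness ε/D = 0.00278/0.115 = 0.0242. Haaland: 1/√f = -1.8 log₁₀[(0.0242/3.7)^1.11 + 6.9/1.149e+04] = -1.8 log₁₀[0.00376 + 0.000601] = 4.249, so f = 0.05538.
Total minor-loss coefficient ΣK = 1·0.34 + 4·0.12 + 1·0.5 = 1.32.
ΔP = [f·L/D + ΣK]·(ρV²/2) = [0.05538·139/0.115 + 1.32]·(637·0.03434²/2) = [66.94 + 1.32]·0.3755 = 25.63 Pa.
Head loss h_f = ΔP/(ρg) = 25.63/(637·9.81) = 0.00410 m.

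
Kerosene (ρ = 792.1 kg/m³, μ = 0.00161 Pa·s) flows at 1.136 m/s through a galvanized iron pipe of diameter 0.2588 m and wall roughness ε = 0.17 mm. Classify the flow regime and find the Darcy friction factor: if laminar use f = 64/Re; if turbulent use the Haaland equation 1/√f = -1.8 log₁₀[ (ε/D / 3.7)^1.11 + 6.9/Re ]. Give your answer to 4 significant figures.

Re = ρVD/μ = 792.1·1.136·0.2588/0.00161 = 1.446e+05.
Re > 4000 → turbulent. ε/D = 0.00017/0.2588 = 0.000657; Haaland: 1/√f = -1.8 log₁₀[6.87e-05 + 4.77e-05] = 7.082, so f = 0.01994.

f ≈ 0.01994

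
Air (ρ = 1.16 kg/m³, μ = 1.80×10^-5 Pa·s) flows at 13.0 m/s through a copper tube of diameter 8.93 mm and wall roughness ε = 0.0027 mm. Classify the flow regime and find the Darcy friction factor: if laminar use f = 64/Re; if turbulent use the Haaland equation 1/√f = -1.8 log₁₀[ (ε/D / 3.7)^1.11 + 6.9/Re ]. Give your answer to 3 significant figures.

Re = ρVD/μ = 1.16·13·0.00893/1.8e-05 = 7481.
Re > 4000 → turbulent. ε/D = 2.7e-06/0.00893 = 0.000302; Haaland: 1/√f = -1.8 log₁₀[2.9e-05 + 0.000922] = 5.439, so f = 0.0338.

f ≈ 0.0338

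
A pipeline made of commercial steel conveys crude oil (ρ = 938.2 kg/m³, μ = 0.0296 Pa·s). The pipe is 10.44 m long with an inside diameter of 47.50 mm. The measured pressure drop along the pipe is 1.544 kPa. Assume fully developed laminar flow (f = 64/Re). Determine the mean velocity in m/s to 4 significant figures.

For laminar flow, f = 64/Re with Re = ρVD/μ, so Darcy-Weisbach reduces to ΔP = 32μLV/D². Solving for V: V = ΔP·D²/(32μL) = 1544·(0.0475)²/(32·0.0296·10.44) = 0.3523 m/s.
Check: Re = ρVD/μ = 938.2·0.3523·0.0475/0.0296 = 530.4 < 2300, so the laminar assumption holds.

V ≈ 0.3523 m/s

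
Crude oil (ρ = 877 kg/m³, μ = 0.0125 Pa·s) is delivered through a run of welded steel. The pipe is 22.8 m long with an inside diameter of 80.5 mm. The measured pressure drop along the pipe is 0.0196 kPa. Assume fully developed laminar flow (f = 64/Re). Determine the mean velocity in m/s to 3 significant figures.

For laminar flow, f = 64/Re with Re = ρVD/μ, so Darcy-Weisbach reduces to ΔP = 32μLV/D². Solving for V: V = ΔP·D²/(32μL) = 19.6·(0.0805)²/(32·0.0125·22.8) = 0.01393 m/s.
Check: Re = ρVD/μ = 877·0.01393·0.0805/0.0125 = 78.66 < 2300, so the laminar assumption holds.

V ≈ 0.0139 m/s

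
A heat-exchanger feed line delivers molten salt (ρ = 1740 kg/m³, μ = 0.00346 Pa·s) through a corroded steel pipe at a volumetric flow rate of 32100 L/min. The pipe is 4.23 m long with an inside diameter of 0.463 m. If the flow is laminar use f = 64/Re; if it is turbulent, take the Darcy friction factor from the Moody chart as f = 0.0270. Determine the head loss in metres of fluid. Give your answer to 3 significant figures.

h_f ≈ 0.127 m

Q = 32100 L/min = 32100/60000 = 0.535 m³/s.
Cross-sectional area A = πD²/4 = π(0.463)²/4 = 0.1684 m²; mean velocity V = Q/A = 0.535/0.1684 = 3.178 m/s.
Reynolds number Re = ρVD/μ = 1740 · 3.178 · 0.463 / 0.00346 = 7.399e+05.
Re > 4000 → turbulent; use the Moody-chart value f = 0.0270.
Darcy-Weisbach: ΔP = f(L/D)(ρV²/2) = 0.027·(4.23/0.463)·(1740·3.178²/2) = 0.027·9.136·8785 = 2167 Pa.
Head loss h_f = ΔP/(ρg) = 2167/(1740·9.81) = 0.127 m.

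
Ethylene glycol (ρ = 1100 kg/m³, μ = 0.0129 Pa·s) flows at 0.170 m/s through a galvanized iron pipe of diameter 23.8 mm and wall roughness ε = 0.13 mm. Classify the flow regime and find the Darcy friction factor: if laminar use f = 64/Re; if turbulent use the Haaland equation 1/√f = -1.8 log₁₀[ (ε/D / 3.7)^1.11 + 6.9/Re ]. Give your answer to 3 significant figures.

f ≈ 0.186

Re = ρVD/μ = 1100·0.17·0.0238/0.0129 = 345.
Re < 2300 → laminar, so f = 64/Re = 0.1855 (roughness is irrelevant in laminar flow).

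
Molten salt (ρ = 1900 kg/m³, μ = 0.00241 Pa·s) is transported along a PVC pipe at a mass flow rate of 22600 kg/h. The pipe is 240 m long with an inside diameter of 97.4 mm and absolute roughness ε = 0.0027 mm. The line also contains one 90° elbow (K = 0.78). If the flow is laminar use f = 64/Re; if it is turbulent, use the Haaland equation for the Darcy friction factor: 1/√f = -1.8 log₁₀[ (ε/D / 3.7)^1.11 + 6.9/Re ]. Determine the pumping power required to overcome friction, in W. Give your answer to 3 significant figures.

P ≈ 35.0 W

ṁ = 22600 kg/h = 22600/3600 = 6.278 kg/s.
A = πD²/4 = π(0.0974)²/4 = 0.007451 m²; mean velocity V = ṁ/(ρA) = 6.278/(1900 · 0.007451) = 0.4434 m/s.
Reynolds number Re = ρVD/μ = 1900 · 0.4434 · 0.0974 / 0.00241 = 3.405e+04.
Re > 4000 → turbulent. Relative roughness ε/D = 2.7e-06/0.0974 = 2.77e-05. Haaland: 1/√f = -1.8 log₁₀[(2.77e-05/3.7)^1.11 + 6.9/3.405e+04] = -1.8 log₁₀[2.05e-06 + 0.000203] = 6.64, so f = 0.02268.
Total minor-loss coefficient ΣK = 1·0.78 = 0.78.
ΔP = [f·L/D + ΣK]·(ρV²/2) = [0.02268·240/0.0974 + 0.78]·(1900·0.4434²/2) = [55.89 + 0.78]·186.8 = 1.059e+04 Pa.
Q = ṁ/ρ = 6.278/1900 = 0.003304 m³/s.
Pumping power P = QΔP = 0.003304·1.059e+04 = 34.98 W = 35.0 W.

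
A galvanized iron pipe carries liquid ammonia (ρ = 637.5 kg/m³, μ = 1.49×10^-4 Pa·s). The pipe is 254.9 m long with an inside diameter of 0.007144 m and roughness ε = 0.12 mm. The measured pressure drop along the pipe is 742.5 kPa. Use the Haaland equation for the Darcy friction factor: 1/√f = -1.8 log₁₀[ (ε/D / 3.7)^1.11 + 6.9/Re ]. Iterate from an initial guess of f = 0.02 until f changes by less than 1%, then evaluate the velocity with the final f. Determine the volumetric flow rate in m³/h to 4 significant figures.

Q ≈ 0.1705 m³/h

Rearranging Darcy-Weisbach: V = √(2·ΔP·D/(f·L·ρ)). With ε/D = 0.00012/0.007144 = 0.0168, iterate starting from f = 0.02:
  f = 0.02 → V = √(2·7.425e+05·0.007144/(0.02·254.9·637.5)) = 1.807 m/s; Re = ρVD/μ = 5.522e+04; f → 0.04638
  f = 0.04638 → V = 1.186 m/s; Re = 3.626e+04; f → 0.04677
Converged (Δf/f < 1%). With the final f = 0.04677: V = √(2·7.425e+05·0.007144/(0.04677·254.9·637.5)) = 1.181 m/s.
Q = V·A = 1.181·(π/4·0.007144²) = 4.736e-05 m³/s = 0.1705 m³/h.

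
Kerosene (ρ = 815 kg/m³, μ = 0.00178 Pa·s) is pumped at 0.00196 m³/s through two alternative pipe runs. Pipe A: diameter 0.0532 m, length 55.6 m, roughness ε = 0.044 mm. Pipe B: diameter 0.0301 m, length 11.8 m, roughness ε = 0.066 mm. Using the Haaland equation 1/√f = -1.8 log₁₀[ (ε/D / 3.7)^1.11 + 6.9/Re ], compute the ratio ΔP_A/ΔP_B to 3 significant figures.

Pipe A: V = Q/A = 0.00196/0.002223 = 0.8817 m/s; Re = 2.148e+04; ε/D = 0.000827; Haaland → f = 0.0269; ΔP_A = f(L/D)(ρV²/2) = 8907 Pa.
Pipe B: V = Q/A = 0.00196/0.0007116 = 2.754 m/s; Re = 3.796e+04; ε/D = 0.00219; Haaland → f = 0.02745; ΔP_B = f(L/D)(ρV²/2) = 3.327e+04 Pa.
ΔP_A/ΔP_B = 8907/3.327e+04 = 0.268.

ΔP_A/ΔP_B ≈ 0.268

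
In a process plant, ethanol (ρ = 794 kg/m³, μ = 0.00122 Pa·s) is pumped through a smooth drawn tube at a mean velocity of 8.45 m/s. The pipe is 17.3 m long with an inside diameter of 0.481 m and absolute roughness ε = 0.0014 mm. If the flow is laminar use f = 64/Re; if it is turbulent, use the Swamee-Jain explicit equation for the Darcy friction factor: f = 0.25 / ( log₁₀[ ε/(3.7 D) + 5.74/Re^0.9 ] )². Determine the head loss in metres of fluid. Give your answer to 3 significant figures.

h_f ≈ 1.32 m

Reynolds number Re = ρVD/μ = 794 · 8.45 · 0.481 / 0.00122 = 2.645e+06.
Re > 4000 → turbulent. Relative roughness ε/D = 1.4e-06/0.481 = 2.91e-06. Swamee-Jain: f = 0.25/(log₁₀[2.91e-06/3.7 + 5.74/2.645e+06^0.9])² = 0.25/(log₁₀[7.87e-07 + 9.52e-06])² = 0.25/(-4.987)² = 0.01005.
Darcy-Weisbach: ΔP = f(L/D)(ρV²/2) = 0.01005·(17.3/0.481)·(794·8.45²/2) = 0.01005·35.97·2.835e+04 = 1.025e+04 Pa.
Head loss h_f = ΔP/(ρg) = 1.025e+04/(794·9.81) = 1.32 m.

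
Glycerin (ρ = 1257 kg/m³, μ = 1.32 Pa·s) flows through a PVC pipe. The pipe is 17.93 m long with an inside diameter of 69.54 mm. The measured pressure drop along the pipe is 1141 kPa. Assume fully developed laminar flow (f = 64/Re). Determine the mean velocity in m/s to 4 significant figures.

For laminar flow, f = 64/Re with Re = ρVD/μ, so Darcy-Weisbach reduces to ΔP = 32μLV/D². Solving for V: V = ΔP·D²/(32μL) = 1.141e+06·(0.06954)²/(32·1.32·17.93) = 7.285 m/s.
Check: Re = ρVD/μ = 1257·7.285·0.06954/1.32 = 482.4 < 2300, so the laminar assumption holds.

V ≈ 7.285 m/s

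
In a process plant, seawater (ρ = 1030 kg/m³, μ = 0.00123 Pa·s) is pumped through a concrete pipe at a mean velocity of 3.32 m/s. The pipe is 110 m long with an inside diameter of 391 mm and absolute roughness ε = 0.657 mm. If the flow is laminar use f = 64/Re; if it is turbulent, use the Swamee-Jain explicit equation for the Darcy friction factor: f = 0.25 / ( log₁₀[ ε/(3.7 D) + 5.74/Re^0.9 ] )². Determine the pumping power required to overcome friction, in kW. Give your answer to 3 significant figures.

P ≈ 14.4 kW

Reynolds number Re = ρVD/μ = 1030 · 3.32 · 0.391 / 0.00123 = 1.087e+06.
Re > 4000 → turbulent. Relative roughness ε/D = 0.000657/0.391 = 0.00168. Swamee-Jain: f = 0.25/(log₁₀[0.00168/3.7 + 5.74/1.087e+06^0.9])² = 0.25/(log₁₀[0.000454 + 2.12e-05])² = 0.25/(-3.323)² = 0.02264.
Darcy-Weisbach: ΔP = f(L/D)(ρV²/2) = 0.02264·(110/0.391)·(1030·3.32²/2) = 0.02264·281.3·5677 = 3.616e+04 Pa.
Q = V·A = 3.32·0.1201 = 0.3986 m³/s.
Pumping power P = QΔP = 0.3986·3.616e+04 = 14410 W = 14.4 kW.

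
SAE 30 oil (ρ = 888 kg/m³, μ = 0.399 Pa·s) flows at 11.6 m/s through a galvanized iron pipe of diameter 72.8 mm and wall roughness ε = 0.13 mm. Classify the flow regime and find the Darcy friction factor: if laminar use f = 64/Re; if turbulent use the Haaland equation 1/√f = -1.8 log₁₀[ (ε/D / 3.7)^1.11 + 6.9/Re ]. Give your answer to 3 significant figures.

Re = ρVD/μ = 888·11.6·0.0728/0.399 = 1879.
Re < 2300 → laminar, so f = 64/Re = 0.03405 (roughness is irrelevant in laminar flow).

f ≈ 0.0341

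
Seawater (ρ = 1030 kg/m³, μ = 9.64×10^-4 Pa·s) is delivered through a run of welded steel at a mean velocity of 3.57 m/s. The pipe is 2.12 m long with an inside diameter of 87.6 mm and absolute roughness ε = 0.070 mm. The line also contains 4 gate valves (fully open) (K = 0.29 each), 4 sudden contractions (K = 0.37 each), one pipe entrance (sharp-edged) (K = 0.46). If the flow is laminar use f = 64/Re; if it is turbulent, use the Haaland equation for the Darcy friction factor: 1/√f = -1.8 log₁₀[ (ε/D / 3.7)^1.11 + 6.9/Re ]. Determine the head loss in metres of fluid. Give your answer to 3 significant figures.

Reynolds number Re = ρVD/μ = 1030 · 3.57 · 0.0876 / 0.000964 = 3.341e+05.
Re > 4000 → turbulent. Relative roughness ε/D = 7e-05/0.0876 = 0.000799. Haaland: 1/√f = -1.8 log₁₀[(0.000799/3.7)^1.11 + 6.9/3.341e+05] = -1.8 log₁₀[8.53e-05 + 2.06e-05] = 7.154, so f = 0.01954.
Total minor-loss coefficient ΣK = 4·0.29 + 4·0.37 + 1·0.46 = 3.1.
ΔP = [f·L/D + ΣK]·(ρV²/2) = [0.01954·2.12/0.0876 + 3.1]·(1030·3.57²/2) = [0.4728 + 3.1]·6564 = 2.345e+04 Pa.
Head loss h_f = ΔP/(ρg) = 2.345e+04/(1030·9.81) = 2.32 m.

h_f ≈ 2.32 m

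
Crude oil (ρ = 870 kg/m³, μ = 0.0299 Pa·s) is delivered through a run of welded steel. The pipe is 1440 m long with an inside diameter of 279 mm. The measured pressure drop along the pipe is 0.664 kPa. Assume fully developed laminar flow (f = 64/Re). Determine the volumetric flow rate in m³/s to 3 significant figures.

Q ≈ 0.00229 m³/s

For laminar flow, f = 64/Re with Re = ρVD/μ, so Darcy-Weisbach reduces to ΔP = 32μLV/D². Solving for V: V = ΔP·D²/(32μL) = 664·(0.279)²/(32·0.0299·1440) = 0.03751 m/s.
Check: Re = ρVD/μ = 870·0.03751·0.279/0.0299 = 304.5 < 2300, so the laminar assumption holds.
Q = V·A = 0.03751·(π/4·0.279²) = 0.002293 m³/s = 0.00229 m³/s.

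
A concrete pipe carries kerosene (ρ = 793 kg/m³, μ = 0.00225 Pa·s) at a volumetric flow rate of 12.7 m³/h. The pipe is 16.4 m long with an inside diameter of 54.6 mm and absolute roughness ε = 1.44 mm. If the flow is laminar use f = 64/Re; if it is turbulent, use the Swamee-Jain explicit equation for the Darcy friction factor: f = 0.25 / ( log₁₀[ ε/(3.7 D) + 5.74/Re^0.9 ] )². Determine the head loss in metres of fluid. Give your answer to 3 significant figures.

Q = 12.7 m³/h = 12.7/3600 = 0.003528 m³/s.
Cross-sectional area A = πD²/4 = π(0.0546)²/4 = 0.002341 m²; mean velocity V = Q/A = 0.003528/0.002341 = 1.507 m/s.
Reynolds number Re = ρVD/μ = 793 · 1.507 · 0.0546 / 0.00225 = 2.899e+04.
Re > 4000 → turbulent. Relative roughness ε/D = 0.00144/0.0546 = 0.0264. Swamee-Jain: f = 0.25/(log₁₀[0.0264/3.7 + 5.74/2.899e+04^0.9])² = 0.25/(log₁₀[0.00713 + 0.000553])² = 0.25/(-2.115)² = 0.05591.
Darcy-Weisbach: ΔP = f(L/D)(ρV²/2) = 0.05591·(16.4/0.0546)·(793·1.507²/2) = 0.05591·300.4·900.1 = 1.512e+04 Pa.
Head loss h_f = ΔP/(ρg) = 1.512e+04/(793·9.81) = 1.94 m.

h_f ≈ 1.94 m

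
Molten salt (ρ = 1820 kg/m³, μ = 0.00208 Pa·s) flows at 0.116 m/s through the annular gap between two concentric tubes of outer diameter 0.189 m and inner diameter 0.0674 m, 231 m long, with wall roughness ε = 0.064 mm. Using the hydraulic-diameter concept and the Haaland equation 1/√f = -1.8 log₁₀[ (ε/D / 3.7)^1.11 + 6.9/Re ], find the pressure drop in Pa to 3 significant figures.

Hydraulic diameter D_h = 4A/P = D_o - D_i = 0.189 - 0.0674 = 0.1216 m.
Re = ρVD_h/μ = 1820·0.116·0.1216/0.00208 = 1.234e+04.
ε/D_h = 6.4e-05/0.1216 = 0.000526; Haaland gives 1/√f = -1.8 log₁₀[5.37e-05+0.000559] = 5.783, so f = 0.0299.
ΔP = f(L/D_h)(ρV²/2) = 0.0299·231/0.1216·12.24 = 695.6 Pa.

ΔP ≈ 696 Pa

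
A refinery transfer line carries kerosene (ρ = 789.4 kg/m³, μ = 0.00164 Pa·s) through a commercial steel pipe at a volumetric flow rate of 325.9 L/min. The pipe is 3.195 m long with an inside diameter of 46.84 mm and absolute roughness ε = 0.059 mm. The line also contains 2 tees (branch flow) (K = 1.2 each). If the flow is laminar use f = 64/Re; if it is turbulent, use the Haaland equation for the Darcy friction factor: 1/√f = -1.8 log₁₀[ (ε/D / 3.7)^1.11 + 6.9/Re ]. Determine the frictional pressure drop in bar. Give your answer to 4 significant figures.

Q = 325.9 L/min = 325.9/60000 = 0.005432 m³/s.
Cross-sectional area A = πD²/4 = π(0.04684)²/4 = 0.001723 m²; mean velocity V = Q/A = 0.005432/0.001723 = 3.152 m/s.
Reynolds number Re = ρVD/μ = 789.4 · 3.152 · 0.04684 / 0.00164 = 7.107e+04.
Re > 4000 → turbulent. Relative roughness ε/D = 5.9e-05/0.04684 = 0.00126. Haaland: 1/√f = -1.8 log₁₀[(0.00126/3.7)^1.11 + 6.9/7.107e+04] = -1.8 log₁₀[0.000141 + 9.71e-05] = 6.52, so f = 0.02352.
Total minor-loss coefficient ΣK = 2·1.2 = 2.4.
ΔP = [f·L/D + ΣK]·(ρV²/2) = [0.02352·3.195/0.04684 + 2.4]·(789.4·3.152²/2) = [1.604 + 2.4]·3922 = 1.57e+04 Pa.
ΔP = 1.57e+04 Pa = 0.1570 bar.

ΔP ≈ 0.1570 bar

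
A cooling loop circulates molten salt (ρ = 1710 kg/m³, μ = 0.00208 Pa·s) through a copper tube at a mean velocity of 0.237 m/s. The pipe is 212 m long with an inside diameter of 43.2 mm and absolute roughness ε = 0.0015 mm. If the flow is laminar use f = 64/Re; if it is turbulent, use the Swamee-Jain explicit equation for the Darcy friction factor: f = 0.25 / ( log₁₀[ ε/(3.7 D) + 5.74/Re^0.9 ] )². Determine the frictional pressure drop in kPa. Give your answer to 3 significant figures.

ΔP ≈ 7.67 kPa

Reynolds number Re = ρVD/μ = 1710 · 0.237 · 0.0432 / 0.00208 = 8417.
Re > 4000 → turbulent. Relative roughness ε/D = 1.5e-06/0.0432 = 3.47e-05. Swamee-Jain: f = 0.25/(log₁₀[3.47e-05/3.7 + 5.74/8417^0.9])² = 0.25/(log₁₀[9.38e-06 + 0.00168])² = 0.25/(-2.771)² = 0.03255.
Darcy-Weisbach: ΔP = f(L/D)(ρV²/2) = 0.03255·(212/0.0432)·(1710·0.237²/2) = 0.03255·4907·48.02 = 7672 Pa.
ΔP = 7672 Pa = 7.67 kPa.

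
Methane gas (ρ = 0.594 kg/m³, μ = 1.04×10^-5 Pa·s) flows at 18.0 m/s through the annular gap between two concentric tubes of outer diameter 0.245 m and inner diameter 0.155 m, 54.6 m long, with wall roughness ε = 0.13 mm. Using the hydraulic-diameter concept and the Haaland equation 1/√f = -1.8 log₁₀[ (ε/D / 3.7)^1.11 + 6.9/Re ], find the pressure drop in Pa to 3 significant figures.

Hydraulic diameter D_h = 4A/P = D_o - D_i = 0.245 - 0.155 = 0.09 m.
Re = ρVD_h/μ = 0.594·18·0.09/1.04e-05 = 9.253e+04.
ε/D_h = 0.00013/0.09 = 0.00144; Haaland gives 1/√f = -1.8 log₁₀[0.000165+7.46e-05] = 6.518, so f = 0.02354.
ΔP = f(L/D_h)(ρV²/2) = 0.02354·54.6/0.09·96.23 = 1374 Pa.

ΔP ≈ 1370 Pa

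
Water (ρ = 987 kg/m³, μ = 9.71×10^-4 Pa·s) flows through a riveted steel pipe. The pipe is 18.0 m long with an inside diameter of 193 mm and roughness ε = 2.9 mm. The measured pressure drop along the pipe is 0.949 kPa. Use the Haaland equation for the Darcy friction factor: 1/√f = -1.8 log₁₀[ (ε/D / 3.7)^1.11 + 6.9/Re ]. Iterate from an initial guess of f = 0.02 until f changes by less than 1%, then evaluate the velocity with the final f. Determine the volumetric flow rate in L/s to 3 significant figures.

Rearranging Darcy-Weisbach: V = √(2·ΔP·D/(f·L·ρ)). With ε/D = 0.0029/0.193 = 0.015, iterate starting from f = 0.02:
  f = 0.02 → V = √(2·949·0.193/(0.02·18·987)) = 1.015 m/s; Re = ρVD/μ = 1.992e+05; f → 0.04403
  f = 0.04403 → V = 0.6843 m/s; Re = 1.343e+05; f → 0.04413
Converged (Δf/f < 1%). With the final f = 0.04413: V = √(2·949·0.193/(0.04413·18·987)) = 0.6835 m/s.
Q = V·A = 0.6835·(π/4·0.193²) = 0.02 m³/s = 20.0 L/s.

Q ≈ 20.0 L/s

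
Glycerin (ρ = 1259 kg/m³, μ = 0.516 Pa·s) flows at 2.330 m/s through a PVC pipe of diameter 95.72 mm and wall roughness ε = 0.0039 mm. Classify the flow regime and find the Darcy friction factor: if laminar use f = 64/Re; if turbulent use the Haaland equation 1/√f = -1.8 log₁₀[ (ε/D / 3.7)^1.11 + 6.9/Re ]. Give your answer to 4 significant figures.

f ≈ 0.1176

Re = ρVD/μ = 1259·2.33·0.09572/0.516 = 544.2.
Re < 2300 → laminar, so f = 64/Re = 0.1176 (roughness is irrelevant in laminar flow).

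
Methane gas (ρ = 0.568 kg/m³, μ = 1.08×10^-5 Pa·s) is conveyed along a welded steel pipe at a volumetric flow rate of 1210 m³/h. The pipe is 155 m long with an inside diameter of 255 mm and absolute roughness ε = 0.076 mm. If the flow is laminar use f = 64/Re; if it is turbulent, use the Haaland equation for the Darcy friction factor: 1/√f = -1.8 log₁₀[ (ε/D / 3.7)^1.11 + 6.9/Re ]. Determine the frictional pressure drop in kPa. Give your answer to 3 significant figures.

Q = 1210 m³/h = 1210/3600 = 0.3361 m³/s.
Cross-sectional area A = πD²/4 = π(0.255)²/4 = 0.05107 m²; mean velocity V = Q/A = 0.3361/0.05107 = 6.581 m/s.
Reynolds number Re = ρVD/μ = 0.568 · 6.581 · 0.255 / 1.08e-05 = 8.826e+04.
Re > 4000 → turbulent. Relative roughness ε/D = 7.6e-05/0.255 = 0.000298. Haaland: 1/√f = -1.8 log₁₀[(0.000298/3.7)^1.11 + 6.9/8.826e+04] = -1.8 log₁₀[2.86e-05 + 7.82e-05] = 7.149, so f = 0.01957.
Darcy-Weisbach: ΔP = f(L/D)(ρV²/2) = 0.01957·(155/0.255)·(0.568·6.581²/2) = 0.01957·607.8·12.3 = 146.3 Pa.
ΔP = 146.3 Pa = 0.146 kPa.

ΔP ≈ 0.146 kPa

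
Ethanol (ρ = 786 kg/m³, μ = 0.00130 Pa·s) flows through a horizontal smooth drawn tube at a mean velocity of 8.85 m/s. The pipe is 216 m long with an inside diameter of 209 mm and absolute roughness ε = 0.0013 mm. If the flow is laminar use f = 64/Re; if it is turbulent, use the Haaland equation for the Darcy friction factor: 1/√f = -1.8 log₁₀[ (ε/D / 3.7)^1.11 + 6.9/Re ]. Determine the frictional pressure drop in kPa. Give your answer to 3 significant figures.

Reynolds number Re = ρVD/μ = 786 · 8.85 · 0.209 / 0.0013 = 1.118e+06.
Re > 4000 → turbulent. Relative roughness ε/D = 1.3e-06/0.209 = 6.22e-06. Haaland: 1/√f = -1.8 log₁₀[(6.22e-06/3.7)^1.11 + 6.9/1.118e+06] = -1.8 log₁₀[3.89e-07 + 6.17e-06] = 9.33, so f = 0.01149.
Darcy-Weisbach: ΔP = f(L/D)(ρV²/2) = 0.01149·(216/0.209)·(786·8.85²/2) = 0.01149·1033·3.078e+04 = 3.655e+05 Pa.
ΔP = 3.655e+05 Pa = 365 kPa.

ΔP ≈ 365 kPa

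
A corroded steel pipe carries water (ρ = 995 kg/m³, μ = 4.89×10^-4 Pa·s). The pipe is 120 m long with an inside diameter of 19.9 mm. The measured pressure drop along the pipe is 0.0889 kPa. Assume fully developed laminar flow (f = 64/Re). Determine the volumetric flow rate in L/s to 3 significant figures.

Q ≈ 0.00583 L/s

For laminar flow, f = 64/Re with Re = ρVD/μ, so Darcy-Weisbach reduces to ΔP = 32μLV/D². Solving for V: V = ΔP·D²/(32μL) = 88.9·(0.0199)²/(32·0.000489·120) = 0.01875 m/s.
Check: Re = ρVD/μ = 995·0.01875·0.0199/0.000489 = 759.2 < 2300, so the laminar assumption holds.
Q = V·A = 0.01875·(π/4·0.0199²) = 5.831e-06 m³/s = 0.00583 L/s.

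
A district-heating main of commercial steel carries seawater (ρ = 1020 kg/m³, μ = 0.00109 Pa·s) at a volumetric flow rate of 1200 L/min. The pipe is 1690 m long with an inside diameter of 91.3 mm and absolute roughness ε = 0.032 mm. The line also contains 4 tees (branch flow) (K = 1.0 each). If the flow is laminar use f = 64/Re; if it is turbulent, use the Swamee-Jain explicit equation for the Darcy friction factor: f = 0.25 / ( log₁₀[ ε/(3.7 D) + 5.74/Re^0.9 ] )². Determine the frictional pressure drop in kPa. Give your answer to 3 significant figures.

ΔP ≈ 1570 kPa

Q = 1200 L/min = 1200/60000 = 0.02 m³/s.
Cross-sectional area A = πD²/4 = π(0.0913)²/4 = 0.006547 m²; mean velocity V = Q/A = 0.02/0.006547 = 3.055 m/s.
Reynolds number Re = ρVD/μ = 1020 · 3.055 · 0.0913 / 0.00109 = 2.61e+05.
Re > 4000 → turbulent. Relative roughness ε/D = 3.2e-05/0.0913 = 0.00035. Swamee-Jain: f = 0.25/(log₁₀[0.00035/3.7 + 5.74/2.61e+05^0.9])² = 0.25/(log₁₀[9.47e-05 + 7.65e-05])² = 0.25/(-3.766)² = 0.01762.
Total minor-loss coefficient ΣK = 4·1 = 4.
ΔP = [f·L/D + ΣK]·(ρV²/2) = [0.01762·1690/0.0913 + 4]·(1020·3.055²/2) = [326.2 + 4]·4760 = 1.572e+06 Pa.
ΔP = 1.572e+06 Pa = 1570 kPa.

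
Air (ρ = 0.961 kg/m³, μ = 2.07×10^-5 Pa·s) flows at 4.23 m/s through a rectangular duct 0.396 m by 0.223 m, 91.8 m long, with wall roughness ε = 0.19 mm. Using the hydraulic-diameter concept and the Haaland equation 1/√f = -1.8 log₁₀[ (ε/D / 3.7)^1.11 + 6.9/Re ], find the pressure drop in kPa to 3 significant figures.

ΔP ≈ 0.0619 kPa

Hydraulic diameter D_h = 4A/P = 4·(0.396·0.223)/(2·(0.396+0.223)) = 0.3532/1.238 = 0.2853 m.
Re = ρVD_h/μ = 0.961·4.23·0.2853/2.07e-05 = 5.603e+04.
ε/D_h = 0.00019/0.2853 = 0.000666; Haaland gives 1/√f = -1.8 log₁₀[6.97e-05+0.000123] = 6.687, so f = 0.02237.
ΔP = f(L/D_h)(ρV²/2) = 0.02237·91.8/0.2853·8.598 = 61.87 Pa.
ΔP = 0.0619 kPa.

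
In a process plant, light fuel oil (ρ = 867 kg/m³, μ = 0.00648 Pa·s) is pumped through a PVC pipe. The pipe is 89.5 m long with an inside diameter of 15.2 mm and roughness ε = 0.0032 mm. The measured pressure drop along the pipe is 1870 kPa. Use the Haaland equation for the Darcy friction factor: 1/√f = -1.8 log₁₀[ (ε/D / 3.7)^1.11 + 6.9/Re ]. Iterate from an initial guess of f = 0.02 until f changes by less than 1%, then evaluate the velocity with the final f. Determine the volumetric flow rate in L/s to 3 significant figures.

Rearranging Darcy-Weisbach: V = √(2·ΔP·D/(f·L·ρ)). With ε/D = 3.2e-06/0.0152 = 0.000211, iterate starting from f = 0.02:
  f = 0.02 → V = √(2·1.87e+06·0.0152/(0.02·89.5·867)) = 6.052 m/s; Re = ρVD/μ = 1.231e+04; f → 0.02946
  f = 0.02946 → V = 4.986 m/s; Re = 1.014e+04; f → 0.03101
  f = 0.03101 → V = 4.861 m/s; Re = 9885; f → 0.03122
Converged (Δf/f < 1%). With the final f = 0.03122: V = √(2·1.87e+06·0.0152/(0.03122·89.5·867)) = 4.844 m/s.
Q = V·A = 4.844·(π/4·0.0152²) = 0.000879 m³/s = 0.879 L/s.

Q ≈ 0.879 L/s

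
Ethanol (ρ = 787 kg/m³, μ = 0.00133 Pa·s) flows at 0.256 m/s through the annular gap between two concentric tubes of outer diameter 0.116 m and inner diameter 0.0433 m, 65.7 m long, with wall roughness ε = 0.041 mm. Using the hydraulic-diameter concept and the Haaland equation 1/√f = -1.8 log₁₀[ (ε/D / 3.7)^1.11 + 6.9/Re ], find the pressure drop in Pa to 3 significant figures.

Hydraulic diameter D_h = 4A/P = D_o - D_i = 0.116 - 0.0433 = 0.0727 m.
Re = ρVD_h/μ = 787·0.256·0.0727/0.00133 = 1.101e+04.
ε/D_h = 4.1e-05/0.0727 = 0.000564; Haaland gives 1/√f = -1.8 log₁₀[5.8e-05+0.000627] = 5.696, so f = 0.03082.
ΔP = f(L/D_h)(ρV²/2) = 0.03082·65.7/0.0727·25.79 = 718.2 Pa.

ΔP ≈ 718 Pa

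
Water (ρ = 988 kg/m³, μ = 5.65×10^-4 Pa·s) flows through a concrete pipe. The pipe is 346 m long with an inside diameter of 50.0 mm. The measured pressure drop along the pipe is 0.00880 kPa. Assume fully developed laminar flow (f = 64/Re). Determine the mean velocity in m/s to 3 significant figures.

V ≈ 0.00352 m/s

For laminar flow, f = 64/Re with Re = ρVD/μ, so Darcy-Weisbach reduces to ΔP = 32μLV/D². Solving for V: V = ΔP·D²/(32μL) = 8.8·(0.05)²/(32·0.000565·346) = 0.003517 m/s.
Check: Re = ρVD/μ = 988·0.003517·0.05/0.000565 = 307.5 < 2300, so the laminar assumption holds.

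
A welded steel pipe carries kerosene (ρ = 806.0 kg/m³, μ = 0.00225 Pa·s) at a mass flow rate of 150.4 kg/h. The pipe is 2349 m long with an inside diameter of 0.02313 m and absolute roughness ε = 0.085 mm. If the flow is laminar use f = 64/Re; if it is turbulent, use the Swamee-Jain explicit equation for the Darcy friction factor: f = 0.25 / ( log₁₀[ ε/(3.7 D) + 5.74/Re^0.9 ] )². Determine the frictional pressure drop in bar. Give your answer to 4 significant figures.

ṁ = 150.4 kg/h = 150.4/3600 = 0.04178 kg/s.
A = πD²/4 = π(0.02313)²/4 = 0.0004202 m²; mean velocity V = ṁ/(ρA) = 0.04178/(806 · 0.0004202) = 0.1234 m/s.
Reynolds number Re = ρVD/μ = 806 · 0.1234 · 0.02313 / 0.00225 = 1022.
Re < 2300 → laminar flow, so f = 64/Re = 64/1022 = 0.06262 (the turbulent correlation is not needed).
Darcy-Weisbach: ΔP = f(L/D)(ρV²/2) = 0.06262·(2349/0.02313)·(806·0.1234²/2) = 0.06262·1.016e+05·6.133 = 3.9e+04 Pa.
ΔP = 3.9e+04 Pa = 0.3900 bar.

ΔP ≈ 0.3900 bar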